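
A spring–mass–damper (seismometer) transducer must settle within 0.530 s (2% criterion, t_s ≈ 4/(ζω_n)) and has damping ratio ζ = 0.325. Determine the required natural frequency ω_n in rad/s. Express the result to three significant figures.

ω_n ≈ 23.2 rad/s

Rearranging t_s ≈ 4/(ζω_n) gives ω_n = 4/(ζ·t_s) = 4/(0.325 × 0.530) = 23.2 rad/s.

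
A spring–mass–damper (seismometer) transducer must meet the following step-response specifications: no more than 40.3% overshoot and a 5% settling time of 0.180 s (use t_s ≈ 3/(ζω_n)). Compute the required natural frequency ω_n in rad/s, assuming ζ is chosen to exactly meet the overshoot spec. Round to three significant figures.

From %OS = 100·exp(−πζ/√(1−ζ²)), invert to get ζ = −ln(OS)/√(π² + ln²(OS)) with OS = 0.403.
−ln 0.403 = 0.9088, so ζ = 0.9088/√(π² + 0.8260) = 0.278.
From t_s ≈ 3/(ζω_n): ω_n = 3/(ζ·t_s) = 3/(0.278·0.180) = 60.0 rad/s.

ω_n ≈ 60.0 rad/s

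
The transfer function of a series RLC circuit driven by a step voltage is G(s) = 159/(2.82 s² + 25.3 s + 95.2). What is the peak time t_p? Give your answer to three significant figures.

t_p ≈ 0.851 s

Dividing through by 2.82: denominator becomes s² + 8.972 s + 33.76.
So ω_n = √33.76 = 5.81 rad/s and ζ = 8.972/(2·5.81) = 0.772.
The damped frequency ω_d = ω_n√(1−ζ²) = 3.69 rad/s. t_p = π/ω_d = 0.851 s.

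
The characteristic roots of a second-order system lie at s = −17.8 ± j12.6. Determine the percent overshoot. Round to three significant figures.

|pole| = ω_n = √(17.8² + 12.6²) = 21.8 rad/s; ζ = cos θ = σ/ω_n = 0.816.
Overshoot: exp(−π·0.816/√(1−0.816²)) = 0.0118, i.e. 1.18%.

%OS ≈ 1.18%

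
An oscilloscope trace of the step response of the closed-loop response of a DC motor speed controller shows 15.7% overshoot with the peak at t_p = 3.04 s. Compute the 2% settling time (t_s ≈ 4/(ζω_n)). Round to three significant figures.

t_s ≈ 6.57 s

The overshoot fixes ζ = −ln(OS)/√(π²+ln²(OS)) = 0.508.
t_p = π/ω_d ⇒ ω_d = 1.03 rad/s; then ω_n = ω_d/√(1−ζ²) = 1.20 rad/s.
t_s ≈ 4/(ζω_n) = 4/(0.508·1.20) = 6.57 s.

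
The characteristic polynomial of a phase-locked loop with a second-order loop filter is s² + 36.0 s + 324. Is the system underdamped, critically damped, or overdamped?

critically damped

a² − 4b = 36.0² − 4·324 = 0 (repeated real root); the system is critically damped.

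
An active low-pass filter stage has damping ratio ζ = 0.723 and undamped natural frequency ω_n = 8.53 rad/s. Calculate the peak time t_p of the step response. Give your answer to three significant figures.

The damped frequency is ω_d = ω_n√(1−ζ²) = 8.53·√(1−0.523) = 5.89 rad/s.
Peak time t_p = π/ω_d = π/5.89 = 0.533 s.

t_p ≈ 0.533 s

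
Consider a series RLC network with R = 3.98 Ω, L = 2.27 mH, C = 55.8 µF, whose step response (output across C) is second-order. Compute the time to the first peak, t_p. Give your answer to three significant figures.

For a series RLC circuit (capacitor voltage as output), ω_n = 1/√(LC) = 1/√(2.27 mH · 55.8 µF) = 2810 rad/s.
ζ = (R/2)·√(C/L) = (3.98/2)·√(55.8 µF/2.27 mH) = 0.312.
ω_d = 2810·√(1 − 0.312²) = 2670 rad/s. t_p = π/ω_d = 0.00118 s.

t_p ≈ 0.00118 s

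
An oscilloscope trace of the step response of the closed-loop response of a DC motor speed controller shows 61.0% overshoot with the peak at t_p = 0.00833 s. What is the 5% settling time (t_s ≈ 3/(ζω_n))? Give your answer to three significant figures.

The overshoot fixes ζ = −ln(OS)/√(π²+ln²(OS)) = 0.155.
From t_p = π/ω_d, ω_d = π/0.00833 = 377 rad/s, so ω_n = ω_d/√(1−ζ²) = 382 rad/s.
t_s ≈ 3/(ζω_n) = 3/(0.155·382) = 0.0506 s.

t_s ≈ 0.0506 s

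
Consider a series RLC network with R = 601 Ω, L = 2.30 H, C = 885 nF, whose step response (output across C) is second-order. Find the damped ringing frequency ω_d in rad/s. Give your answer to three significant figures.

For a series RLC circuit (capacitor voltage as output), ω_n = 1/√(LC) = 1/√(2.30 H · 885 nF) = 701 rad/s.
ζ = (R/2)·√(C/L) = (601/2)·√(885 nF/2.30 H) = 0.186.
ω_d = 701·√(1 − 0.186²) = 689 rad/s.

ω_d ≈ 689 rad/s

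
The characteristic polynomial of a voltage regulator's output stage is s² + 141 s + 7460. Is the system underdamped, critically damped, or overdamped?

a² − 4b = 141² − 4·7460 < 0 (complex roots); the system is underdamped.

underdamped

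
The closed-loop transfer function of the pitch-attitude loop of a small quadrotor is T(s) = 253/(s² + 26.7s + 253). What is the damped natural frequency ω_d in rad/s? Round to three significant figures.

ω_d ≈ 8.65 rad/s

ω_n = √253 = 15.9 rad/s; ζ = 26.7/(2·15.9) = 0.839.
The damped frequency ω_d = ω_n√(1−ζ²) = 8.65 rad/s.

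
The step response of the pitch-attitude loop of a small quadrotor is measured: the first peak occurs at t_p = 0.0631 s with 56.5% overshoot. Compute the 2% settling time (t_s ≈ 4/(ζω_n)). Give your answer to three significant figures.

t_s ≈ 0.442 s

From the overshoot, ζ = −ln(OS)/√(π²+ln²(OS)) = 0.179.
t_p = π/ω_d ⇒ ω_d = 49.8 rad/s; then ω_n = ω_d/√(1−ζ²) = 50.6 rad/s.
t_s ≈ 4/(ζω_n) = 4/(0.179·50.6) = 0.442 s.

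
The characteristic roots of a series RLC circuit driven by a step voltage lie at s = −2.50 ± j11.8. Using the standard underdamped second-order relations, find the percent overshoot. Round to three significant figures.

%OS ≈ 51.4%

With σ = 2.50, ω_d = 11.8: ω_n = √(σ²+ω_d²) = 12.1 rad/s, ζ = σ/ω_n = 0.207.
%OS = 100 e^{−πζ/√(1−ζ²)} with ζ = 0.207 gives 51.4%.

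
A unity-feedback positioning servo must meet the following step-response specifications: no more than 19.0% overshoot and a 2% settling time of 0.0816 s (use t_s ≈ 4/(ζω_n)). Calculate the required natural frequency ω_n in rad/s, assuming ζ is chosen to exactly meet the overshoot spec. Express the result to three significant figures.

ω_n ≈ 105 rad/s

ζ = −ln(OS)/√(π² + (ln OS)²). With OS = 0.190, ln OS = −1.661 and ζ = 1.661/3.554 = 0.467.
Then ω_n = 4/(ζ t_s) = 4/(0.467 × 0.0816) = 105 rad/s.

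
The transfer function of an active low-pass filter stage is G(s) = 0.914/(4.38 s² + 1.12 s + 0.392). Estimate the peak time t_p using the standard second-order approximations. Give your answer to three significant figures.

t_p ≈ 11.6 s

Dividing through by 4.38: denominator becomes s² + 0.2557 s + 0.08950.
So ω_n = √0.08950 = 0.299 rad/s and ζ = 0.2557/(2·0.299) = 0.427.
ω_d = 0.299·√(1 − 0.427²) = 0.270 rad/s. t_p = π/ω_d = 11.6 s.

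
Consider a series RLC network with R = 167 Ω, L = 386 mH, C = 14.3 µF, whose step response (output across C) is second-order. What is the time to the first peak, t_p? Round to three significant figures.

t_p ≈ 0.00857 s

For a series RLC circuit (capacitor voltage as output), ω_n = 1/√(LC) = 1/√(386 mH · 14.3 µF) = 426 rad/s.
ζ = (R/2)·√(C/L) = (167/2)·√(14.3 µF/386 mH) = 0.508.
The damped frequency ω_d = ω_n√(1−ζ²) = 367 rad/s. t_p = π/ω_d = 0.00857 s.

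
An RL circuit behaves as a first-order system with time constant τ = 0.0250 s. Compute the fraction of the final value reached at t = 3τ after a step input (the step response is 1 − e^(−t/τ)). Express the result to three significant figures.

y(t)/y_∞ = 1 − e^(−t/τ) = 1 − e^(−3) = 1 − e^(−3.00) = 0.950.

y/y_∞ ≈ 0.950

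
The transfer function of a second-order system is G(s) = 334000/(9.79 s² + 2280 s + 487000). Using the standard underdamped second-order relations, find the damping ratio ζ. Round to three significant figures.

ζ ≈ 0.522

Dividing through by 9.79: denominator becomes s² + 232.9 s + 49740.
So ω_n = √49740 = 223 rad/s and ζ = 232.9/(2·223) = 0.522.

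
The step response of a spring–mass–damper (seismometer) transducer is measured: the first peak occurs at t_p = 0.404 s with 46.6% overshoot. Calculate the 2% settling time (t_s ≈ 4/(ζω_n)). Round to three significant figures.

From the overshoot, ζ = −ln(OS)/√(π²+ln²(OS)) = 0.236.
From t_p = π/ω_d, ω_d = π/0.404 = 7.78 rad/s, so ω_n = ω_d/√(1−ζ²) = 8.00 rad/s.
t_s ≈ 4/(ζω_n) = 4/(0.236·8.00) = 2.12 s.

t_s ≈ 2.12 s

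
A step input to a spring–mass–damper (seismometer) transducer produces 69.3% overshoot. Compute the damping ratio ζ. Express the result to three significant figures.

From %OS = 100·exp(−πζ/√(1−ζ²)), invert to get ζ = −ln(OS)/√(π² + ln²(OS)) with OS = 0.693.
−ln 0.693 = 0.3667, so ζ = 0.3667/√(π² + 0.1345) = 0.116.

ζ ≈ 0.116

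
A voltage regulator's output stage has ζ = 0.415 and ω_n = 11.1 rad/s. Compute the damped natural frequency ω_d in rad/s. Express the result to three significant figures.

ω_d = ω_n√(1−ζ²) = 11.1·√0.828 = 10.1 rad/s.

ω_d ≈ 10.1 rad/s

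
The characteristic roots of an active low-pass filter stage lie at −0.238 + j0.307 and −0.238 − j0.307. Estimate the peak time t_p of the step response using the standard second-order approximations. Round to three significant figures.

t_p ≈ 10.2 s

t_p = π/ω_d with ω_d = 0.307 (the imaginary part), so t_p = 10.2 s.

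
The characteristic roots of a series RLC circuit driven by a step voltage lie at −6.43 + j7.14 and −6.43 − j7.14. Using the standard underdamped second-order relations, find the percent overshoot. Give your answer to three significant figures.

%OS ≈ 5.91%

The poles are at −σ ± jω_d with σ = 6.43 and ω_d = 7.14, so ω_n = √(σ²+ω_d²) = 9.61 rad/s and ζ = σ/ω_n = 0.669.
%OS = 100 e^{−πζ/√(1−ζ²)} with ζ = 0.669 gives 5.91%.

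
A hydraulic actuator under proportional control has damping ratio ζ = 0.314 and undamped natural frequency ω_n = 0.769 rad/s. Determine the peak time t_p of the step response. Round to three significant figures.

The damped frequency is ω_d = ω_n√(1−ζ²) = 0.769·√(1−0.0986) = 0.730 rad/s.
Peak time t_p = π/ω_d = π/0.730 = 4.30 s.

t_p ≈ 4.30 s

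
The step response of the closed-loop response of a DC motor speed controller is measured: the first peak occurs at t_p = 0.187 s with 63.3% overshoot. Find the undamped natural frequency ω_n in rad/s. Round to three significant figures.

ζ from %OS: ζ = |ln 0.633|/√(π²+ln²0.633) = 0.144.
From t_p = π/ω_d, ω_d = π/0.187 = 16.8 rad/s, so ω_n = ω_d/√(1−ζ²) = 17.0 rad/s.

ω_n ≈ 17.0 rad/s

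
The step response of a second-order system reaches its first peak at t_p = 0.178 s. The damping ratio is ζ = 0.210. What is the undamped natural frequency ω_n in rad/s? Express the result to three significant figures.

Peak time t_p = π/ω_d, so ω_d = π/t_p = π/0.178 = 17.6 rad/s.
ω_n = ω_d/√(1−ζ²) = 17.6/√0.956 = 18.1 rad/s.

ω_n ≈ 18.1 rad/s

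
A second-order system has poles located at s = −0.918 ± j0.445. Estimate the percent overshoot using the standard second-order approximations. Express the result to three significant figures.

%OS ≈ 0.153%

With σ = 0.918, ω_d = 0.445: ω_n = √(σ²+ω_d²) = 1.02 rad/s, ζ = σ/ω_n = 0.900.
%OS = 100 e^{−πζ/√(1−ζ²)} with ζ = 0.900 gives 0.153%.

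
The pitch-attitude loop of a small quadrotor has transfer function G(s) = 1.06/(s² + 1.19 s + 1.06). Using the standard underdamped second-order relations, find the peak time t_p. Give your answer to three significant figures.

t_p ≈ 3.74 s

ω_n = √1.06 = 1.03 rad/s; ζ = 1.19/(2·1.03) = 0.578.
ω_d = 1.03·√(1 − 0.578²) = 0.840 rad/s. Then t_p = π/ω_d = 3.74 s.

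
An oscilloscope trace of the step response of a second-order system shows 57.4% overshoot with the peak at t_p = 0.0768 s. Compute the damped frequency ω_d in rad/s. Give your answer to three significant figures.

t_p = π/ω_d, so ω_d = π/0.0768 = 40.9 rad/s.

ω_d ≈ 40.9 rad/s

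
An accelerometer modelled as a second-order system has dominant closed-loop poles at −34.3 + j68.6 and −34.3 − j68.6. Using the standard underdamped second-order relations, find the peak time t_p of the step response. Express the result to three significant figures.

t_p = π/ω_d with ω_d = 68.6 (the imaginary part), so t_p = 0.0458 s.

t_p ≈ 0.0458 s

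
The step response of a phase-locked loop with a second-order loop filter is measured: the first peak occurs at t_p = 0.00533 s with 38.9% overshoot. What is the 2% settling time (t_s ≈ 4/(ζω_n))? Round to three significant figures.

t_s ≈ 0.0226 s

The overshoot fixes ζ = −ln(OS)/√(π²+ln²(OS)) = 0.288.
From t_p = π/ω_d, ω_d = π/0.00533 = 589 rad/s, so ω_n = ω_d/√(1−ζ²) = 615 rad/s.
t_s ≈ 4/(ζω_n) = 4/(0.288·615) = 0.0226 s.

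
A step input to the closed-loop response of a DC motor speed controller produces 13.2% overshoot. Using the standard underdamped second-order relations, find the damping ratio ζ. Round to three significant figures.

ζ ≈ 0.542

From %OS = 100·exp(−πζ/√(1−ζ²)), invert to get ζ = −ln(OS)/√(π² + ln²(OS)) with OS = 0.132.
−ln 0.132 = 2.025, so ζ = 2.025/√(π² + 4.100) = 0.542.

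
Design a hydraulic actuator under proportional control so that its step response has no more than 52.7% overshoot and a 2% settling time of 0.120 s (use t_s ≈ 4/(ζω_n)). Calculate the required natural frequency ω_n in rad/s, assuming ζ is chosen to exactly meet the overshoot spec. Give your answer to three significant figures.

ω_n ≈ 167 rad/s

ζ = −ln(OS)/√(π² + (ln OS)²). With OS = 0.527, ln OS = −0.6406 and ζ = 0.6406/3.206 = 0.200.
Then ω_n = 4/(ζ t_s) = 4/(0.200 × 0.120) = 167 rad/s.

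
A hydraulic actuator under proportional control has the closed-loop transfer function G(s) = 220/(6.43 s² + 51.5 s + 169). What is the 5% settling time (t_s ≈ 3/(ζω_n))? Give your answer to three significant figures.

Dividing through by 6.43: denominator becomes s² + 8.009 s + 26.28.
So ω_n = √26.28 = 5.13 rad/s and ζ = 8.009/(2·5.13) = 0.781.
t_s ≈ 3/(ζω_n) = 0.749 s.

t_s ≈ 0.749 s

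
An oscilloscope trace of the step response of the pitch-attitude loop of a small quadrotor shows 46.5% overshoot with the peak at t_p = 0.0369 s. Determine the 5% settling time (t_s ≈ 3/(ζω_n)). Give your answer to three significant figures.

The overshoot fixes ζ = −ln(OS)/√(π²+ln²(OS)) = 0.237.
From t_p = π/ω_d, ω_d = π/0.0369 = 85.1 rad/s, so ω_n = ω_d/√(1−ζ²) = 87.6 rad/s.
t_s ≈ 3/(ζω_n) = 3/(0.237·87.6) = 0.145 s.

t_s ≈ 0.145 s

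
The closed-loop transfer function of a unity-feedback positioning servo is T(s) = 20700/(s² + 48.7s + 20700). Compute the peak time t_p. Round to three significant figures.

Matching coefficients with s² + 2ζω_n s + ω_n² gives ω_n² = 20700 ⇒ ω_n = 144 rad/s, and ζ = 48.7/(2ω_n) = 0.169.
The damped frequency ω_d = ω_n√(1−ζ²) = 142 rad/s. Then t_p = π/ω_d = 0.0222 s.

t_p ≈ 0.0222 s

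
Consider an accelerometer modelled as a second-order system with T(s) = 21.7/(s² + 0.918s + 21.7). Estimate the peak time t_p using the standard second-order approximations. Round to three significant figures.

ω_n = √21.7 = 4.66 rad/s; ζ = 0.918/(2·4.66) = 0.0985.
ω_d = ω_n√(1−ζ²) = 4.64 rad/s. Then t_p = π/ω_d = 0.678 s.

t_p ≈ 0.678 s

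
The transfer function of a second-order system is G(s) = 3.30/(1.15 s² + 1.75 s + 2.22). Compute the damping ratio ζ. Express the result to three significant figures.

ζ ≈ 0.548

Dividing through by 1.15: denominator becomes s² + 1.522 s + 1.930.
So ω_n = √1.930 = 1.39 rad/s and ζ = 1.522/(2·1.39) = 0.548.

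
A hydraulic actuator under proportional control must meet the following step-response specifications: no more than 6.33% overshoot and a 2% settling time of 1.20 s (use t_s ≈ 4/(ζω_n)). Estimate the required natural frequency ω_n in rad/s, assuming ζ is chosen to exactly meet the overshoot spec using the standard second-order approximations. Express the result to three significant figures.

ζ = −ln(OS)/√(π² + (ln OS)²). With OS = 0.0633, ln OS = −2.760 and ζ = 2.760/4.182 = 0.660.
Then ω_n = 4/(ζ t_s) = 4/(0.660 × 1.20) = 5.05 rad/s.

ω_n ≈ 5.05 rad/s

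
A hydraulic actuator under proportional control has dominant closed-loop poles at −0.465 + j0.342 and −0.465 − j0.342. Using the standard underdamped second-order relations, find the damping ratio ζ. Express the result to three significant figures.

|pole| = ω_n = √(0.465² + 0.342²) = 0.577 rad/s; ζ = cos θ = σ/ω_n = 0.806.

ζ ≈ 0.806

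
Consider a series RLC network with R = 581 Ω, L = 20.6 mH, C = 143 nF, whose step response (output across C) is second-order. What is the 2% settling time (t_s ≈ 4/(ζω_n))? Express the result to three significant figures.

t_s ≈ 0.000284 s

For a series RLC circuit (capacitor voltage as output), ω_n = 1/√(LC) = 1/√(20.6 mH · 143 nF) = 18400 rad/s.
ζ = (R/2)·√(C/L) = (581/2)·√(143 nF/20.6 mH) = 0.765.
t_s ≈ 4/(ζω_n) = 0.000284 s.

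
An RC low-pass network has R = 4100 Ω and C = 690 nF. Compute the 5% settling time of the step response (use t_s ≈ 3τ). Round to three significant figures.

τ = RC = 4100 × 690 nF = 0.00283 s.
t_s ≈ 3τ = 0.00849 s.

t_s ≈ 0.00849 s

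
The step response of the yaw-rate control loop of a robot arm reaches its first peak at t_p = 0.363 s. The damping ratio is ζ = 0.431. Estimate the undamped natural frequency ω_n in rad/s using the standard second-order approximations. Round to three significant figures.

ω_n ≈ 9.59 rad/s

Peak time t_p = π/ω_d, so ω_d = π/t_p = π/0.363 = 8.65 rad/s.
ω_n = ω_d/√(1−ζ²) = 8.65/√0.814 = 9.59 rad/s.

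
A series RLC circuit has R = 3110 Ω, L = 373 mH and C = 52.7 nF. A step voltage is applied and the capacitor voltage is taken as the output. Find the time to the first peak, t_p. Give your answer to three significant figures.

For a series RLC circuit (capacitor voltage as output), ω_n = 1/√(LC) = 1/√(373 mH · 52.7 nF) = 7130 rad/s.
ζ = (R/2)·√(C/L) = (3110/2)·√(52.7 nF/373 mH) = 0.584.
The damped frequency ω_d = ω_n√(1−ζ²) = 5790 rad/s. t_p = π/ω_d = 0.000543 s.

t_p ≈ 0.000543 s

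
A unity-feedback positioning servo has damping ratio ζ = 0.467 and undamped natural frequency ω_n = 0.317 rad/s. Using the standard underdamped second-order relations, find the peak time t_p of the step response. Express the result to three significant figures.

t_p ≈ 11.2 s

The damped frequency is ω_d = ω_n√(1−ζ²) = 0.317·√(1−0.218) = 0.280 rad/s.
Peak time t_p = π/ω_d = π/0.280 = 11.2 s.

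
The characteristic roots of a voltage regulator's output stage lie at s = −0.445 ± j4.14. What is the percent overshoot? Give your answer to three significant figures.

The poles are at −σ ± jω_d with σ = 0.445 and ω_d = 4.14, so ω_n = √(σ²+ω_d²) = 4.16 rad/s and ζ = σ/ω_n = 0.107.
%OS = 100·exp(−πζ/√(1−ζ²)) = 71.3%.

%OS ≈ 71.3%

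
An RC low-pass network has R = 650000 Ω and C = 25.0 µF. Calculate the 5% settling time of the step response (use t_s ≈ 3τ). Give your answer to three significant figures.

t_s ≈ 48.8 s

τ = RC = 650000 × 25.0 µF = 16.2 s.
t_s ≈ 3τ = 48.8 s.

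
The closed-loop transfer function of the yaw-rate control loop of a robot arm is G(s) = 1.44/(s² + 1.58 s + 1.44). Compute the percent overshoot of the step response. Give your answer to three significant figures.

Comparing the denominator to s² + 2ζω_n s + ω_n²: ω_n = √1.44 = 1.20 rad/s, and 2ζω_n = 1.58 so ζ = 1.58/(2·1.20) = 0.658.
%OS = 100 e^{−πζ/√(1−ζ²)} with ζ = 0.658 gives 6.41%.

%OS ≈ 6.41%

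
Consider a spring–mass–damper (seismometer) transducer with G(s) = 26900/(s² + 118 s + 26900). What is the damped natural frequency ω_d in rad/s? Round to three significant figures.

ω_d ≈ 153 rad/s

ω_n = √26900 = 164 rad/s; ζ = 118/(2·164) = 0.360.
ω_d = ω_n√(1−ζ²) = 153 rad/s.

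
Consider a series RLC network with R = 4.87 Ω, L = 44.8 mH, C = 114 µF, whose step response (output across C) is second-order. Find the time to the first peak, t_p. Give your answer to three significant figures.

For a series RLC circuit (capacitor voltage as output), ω_n = 1/√(LC) = 1/√(44.8 mH · 114 µF) = 442 rad/s.
ζ = (R/2)·√(C/L) = (4.87/2)·√(114 µF/44.8 mH) = 0.123.
ω_d = ω_n√(1−ζ²) = 439 rad/s. t_p = π/ω_d = 0.00715 s.

t_p ≈ 0.00715 s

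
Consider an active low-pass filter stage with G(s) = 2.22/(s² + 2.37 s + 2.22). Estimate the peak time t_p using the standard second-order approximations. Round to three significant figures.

ω_n = √2.22 = 1.49 rad/s; ζ = 2.37/(2·1.49) = 0.795.
ω_d = 1.49·√(1 − 0.795²) = 0.903 rad/s. Then t_p = π/ω_d = 3.48 s.

t_p ≈ 3.48 s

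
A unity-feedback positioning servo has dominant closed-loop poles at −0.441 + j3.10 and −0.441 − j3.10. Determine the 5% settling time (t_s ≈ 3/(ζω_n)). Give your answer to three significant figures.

For poles at −σ ± jω_d, ζω_n = σ = 0.441, so t_s ≈ 3/σ = 6.80 s.

t_s ≈ 6.80 s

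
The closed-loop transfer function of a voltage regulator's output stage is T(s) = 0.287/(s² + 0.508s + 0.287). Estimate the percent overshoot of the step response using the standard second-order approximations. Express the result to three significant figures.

ω_n = √0.287 = 0.536 rad/s; ζ = 0.508/(2·0.536) = 0.474.
Overshoot: exp(−π·0.474/√(1−0.474²)) = 0.184, i.e. 18.4%.

%OS ≈ 18.4%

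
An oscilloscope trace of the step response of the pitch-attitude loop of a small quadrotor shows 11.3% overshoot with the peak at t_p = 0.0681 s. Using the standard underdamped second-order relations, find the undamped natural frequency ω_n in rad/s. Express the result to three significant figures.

ω_n ≈ 56.2 rad/s

ζ from %OS: ζ = |ln 0.113|/√(π²+ln²0.113) = 0.570.
t_p = π/ω_d ⇒ ω_d = 46.1 rad/s; then ω_n = ω_d/√(1−ζ²) = 56.2 rad/s.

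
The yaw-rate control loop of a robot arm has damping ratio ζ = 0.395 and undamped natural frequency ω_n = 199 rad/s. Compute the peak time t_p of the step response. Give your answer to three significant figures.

t_p ≈ 0.0172 s

The damped frequency is ω_d = ω_n√(1−ζ²) = 199·√(1−0.156) = 183 rad/s.
Peak time t_p = π/ω_d = π/183 = 0.0172 s.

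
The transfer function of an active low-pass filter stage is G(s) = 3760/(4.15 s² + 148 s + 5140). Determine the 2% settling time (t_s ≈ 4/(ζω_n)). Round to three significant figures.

Dividing through by 4.15: denominator becomes s² + 35.66 s + 1239.
So ω_n = √1239 = 35.2 rad/s and ζ = 35.66/(2·35.2) = 0.507.
t_s ≈ 4/(ζω_n) = 0.224 s.

t_s ≈ 0.224 s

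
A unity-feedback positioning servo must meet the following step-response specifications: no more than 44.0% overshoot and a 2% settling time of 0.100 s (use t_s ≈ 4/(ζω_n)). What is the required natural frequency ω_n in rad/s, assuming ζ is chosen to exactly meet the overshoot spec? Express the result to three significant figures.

ζ = −ln(OS)/√(π² + (ln OS)²). With OS = 0.440, ln OS = −0.8210 and ζ = 0.8210/3.247 = 0.253.
Then ω_n = 4/(ζ t_s) = 4/(0.253 × 0.100) = 158 rad/s.

ω_n ≈ 158 rad/s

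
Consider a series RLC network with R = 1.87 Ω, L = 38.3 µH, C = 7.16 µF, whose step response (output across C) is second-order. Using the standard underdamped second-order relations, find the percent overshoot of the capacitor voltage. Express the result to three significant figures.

%OS ≈ 24.9%

For a series RLC circuit (capacitor voltage as output), ω_n = 1/√(LC) = 1/√(38.3 µH · 7.16 µF) = 60400 rad/s.
ζ = (R/2)·√(C/L) = (1.87/2)·√(7.16 µF/38.3 µH) = 0.404.
Overshoot: exp(−π·0.404/√(1−0.404²)) = 0.249, i.e. 24.9%.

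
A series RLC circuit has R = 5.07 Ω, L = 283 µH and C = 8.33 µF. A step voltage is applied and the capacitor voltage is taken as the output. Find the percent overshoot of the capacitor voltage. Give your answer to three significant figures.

%OS ≈ 21.9%

For a series RLC circuit (capacitor voltage as output), ω_n = 1/√(LC) = 1/√(283 µH · 8.33 µF) = 20600 rad/s.
ζ = (R/2)·√(C/L) = (5.07/2)·√(8.33 µF/283 µH) = 0.435.
%OS = 100 e^{−πζ/√(1−ζ²)} with ζ = 0.435 gives 21.9%.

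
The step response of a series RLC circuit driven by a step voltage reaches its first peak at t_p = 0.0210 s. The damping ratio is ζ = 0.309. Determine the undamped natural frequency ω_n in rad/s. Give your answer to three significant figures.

ω_n ≈ 157 rad/s

Peak time t_p = π/ω_d, so ω_d = π/t_p = π/0.0210 = 150 rad/s.
ω_n = ω_d/√(1−ζ²) = 150/√0.905 = 157 rad/s.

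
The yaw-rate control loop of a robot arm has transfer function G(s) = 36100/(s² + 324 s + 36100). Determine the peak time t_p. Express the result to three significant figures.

Matching coefficients with s² + 2ζω_n s + ω_n² gives ω_n² = 36100 ⇒ ω_n = 190 rad/s, and ζ = 324/(2ω_n) = 0.853.
The damped frequency ω_d = ω_n√(1−ζ²) = 99.3 rad/s. Then t_p = π/ω_d = 0.0316 s.

t_p ≈ 0.0316 s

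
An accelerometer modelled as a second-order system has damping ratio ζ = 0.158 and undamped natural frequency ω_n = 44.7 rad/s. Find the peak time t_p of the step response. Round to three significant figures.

The damped frequency is ω_d = ω_n√(1−ζ²) = 44.7·√(1−0.0250) = 44.1 rad/s.
Peak time t_p = π/ω_d = π/44.1 = 0.0712 s.

t_p ≈ 0.0712 s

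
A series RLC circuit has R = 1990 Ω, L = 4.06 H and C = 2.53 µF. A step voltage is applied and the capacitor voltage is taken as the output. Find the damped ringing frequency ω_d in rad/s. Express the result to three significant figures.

For a series RLC circuit (capacitor voltage as output), ω_n = 1/√(LC) = 1/√(4.06 H · 2.53 µF) = 312 rad/s.
ζ = (R/2)·√(C/L) = (1990/2)·√(2.53 µF/4.06 H) = 0.785.
ω_d = ω_n√(1−ζ²) = 193 rad/s.

ω_d ≈ 193 rad/s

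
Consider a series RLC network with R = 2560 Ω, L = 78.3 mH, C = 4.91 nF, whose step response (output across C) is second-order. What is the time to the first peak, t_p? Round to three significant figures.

t_p ≈ 0.0000650 s

For a series RLC circuit (capacitor voltage as output), ω_n = 1/√(LC) = 1/√(78.3 mH · 4.91 nF) = 51000 rad/s.
ζ = (R/2)·√(C/L) = (2560/2)·√(4.91 nF/78.3 mH) = 0.321.
ω_d = ω_n√(1−ζ²) = 48300 rad/s. t_p = π/ω_d = 0.0000650 s.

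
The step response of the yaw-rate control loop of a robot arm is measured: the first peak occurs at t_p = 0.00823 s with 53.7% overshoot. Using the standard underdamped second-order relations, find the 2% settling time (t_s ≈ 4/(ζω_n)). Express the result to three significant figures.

t_s ≈ 0.0529 s

ζ from %OS: ζ = |ln 0.537|/√(π²+ln²0.537) = 0.194.
From t_p = π/ω_d, ω_d = π/0.00823 = 382 rad/s, so ω_n = ω_d/√(1−ζ²) = 389 rad/s.
t_s ≈ 4/(ζω_n) = 4/(0.194·389) = 0.0529 s.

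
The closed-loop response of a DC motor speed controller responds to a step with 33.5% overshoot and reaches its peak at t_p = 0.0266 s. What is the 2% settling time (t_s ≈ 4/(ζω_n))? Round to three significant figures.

The overshoot fixes ζ = −ln(OS)/√(π²+ln²(OS)) = 0.329.
From t_p = π/ω_d, ω_d = π/0.0266 = 118 rad/s, so ω_n = ω_d/√(1−ζ²) = 125 rad/s.
t_s ≈ 4/(ζω_n) = 4/(0.329·125) = 0.0973 s.

t_s ≈ 0.0973 s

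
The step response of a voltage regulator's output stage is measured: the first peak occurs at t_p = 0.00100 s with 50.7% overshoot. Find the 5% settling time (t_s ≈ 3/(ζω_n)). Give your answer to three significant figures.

t_s ≈ 0.00442 s

ζ from %OS: ζ = |ln 0.507|/√(π²+ln²0.507) = 0.211.
From t_p = π/ω_d, ω_d = π/0.00100 = 3140 rad/s, so ω_n = ω_d/√(1−ζ²) = 3210 rad/s.
t_s ≈ 3/(ζω_n) = 3/(0.211·3210) = 0.00442 s.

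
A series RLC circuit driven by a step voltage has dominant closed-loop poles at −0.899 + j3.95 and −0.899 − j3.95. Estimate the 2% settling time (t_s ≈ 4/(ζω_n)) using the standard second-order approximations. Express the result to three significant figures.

For poles at −σ ± jω_d, ζω_n = σ = 0.899, so t_s ≈ 4/σ = 4.45 s.

t_s ≈ 4.45 s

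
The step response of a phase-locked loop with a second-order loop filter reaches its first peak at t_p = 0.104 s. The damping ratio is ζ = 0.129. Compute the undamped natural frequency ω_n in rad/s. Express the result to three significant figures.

Peak time t_p = π/ω_d, so ω_d = π/t_p = π/0.104 = 30.2 rad/s.
ω_n = ω_d/√(1−ζ²) = 30.2/√0.983 = 30.5 rad/s.

ω_n ≈ 30.5 rad/s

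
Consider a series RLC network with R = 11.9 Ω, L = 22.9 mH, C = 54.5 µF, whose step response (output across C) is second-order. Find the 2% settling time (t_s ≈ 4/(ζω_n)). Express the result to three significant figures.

t_s ≈ 0.0154 s

For a series RLC circuit (capacitor voltage as output), ω_n = 1/√(LC) = 1/√(22.9 mH · 54.5 µF) = 895 rad/s.
ζ = (R/2)·√(C/L) = (11.9/2)·√(54.5 µF/22.9 mH) = 0.290.
t_s ≈ 4/(ζω_n) = 0.0154 s.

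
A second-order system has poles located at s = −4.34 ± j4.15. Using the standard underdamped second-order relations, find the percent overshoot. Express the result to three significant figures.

%OS ≈ 3.74%

With σ = 4.34, ω_d = 4.15: ω_n = √(σ²+ω_d²) = 6.00 rad/s, ζ = σ/ω_n = 0.723.
%OS = 100·exp(−πζ/√(1−ζ²)) = 3.74%.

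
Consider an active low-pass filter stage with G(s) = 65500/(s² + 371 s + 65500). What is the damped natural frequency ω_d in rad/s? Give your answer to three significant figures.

ω_n = √65500 = 256 rad/s; ζ = 371/(2·256) = 0.725.
ω_d = 256·√(1 − 0.725²) = 176 rad/s.

ω_d ≈ 176 rad/s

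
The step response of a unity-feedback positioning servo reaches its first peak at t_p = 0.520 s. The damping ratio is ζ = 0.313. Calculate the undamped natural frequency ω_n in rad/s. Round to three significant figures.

ω_n ≈ 6.36 rad/s

Peak time t_p = π/ω_d, so ω_d = π/t_p = π/0.520 = 6.04 rad/s.
ω_n = ω_d/√(1−ζ²) = 6.04/√0.902 = 6.36 rad/s.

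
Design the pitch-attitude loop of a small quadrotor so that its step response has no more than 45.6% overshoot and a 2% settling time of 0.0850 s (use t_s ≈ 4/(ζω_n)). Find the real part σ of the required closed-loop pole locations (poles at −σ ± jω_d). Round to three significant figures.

σ ≈ 47.1

The settling-time spec alone fixes σ = ζω_n = 4/t_s = 4/0.0850 = 47.1.
(Overshoot then fixes ζ = 0.242 and hence ω_d = σ·√(1−ζ²)/ζ = 188 rad/s.)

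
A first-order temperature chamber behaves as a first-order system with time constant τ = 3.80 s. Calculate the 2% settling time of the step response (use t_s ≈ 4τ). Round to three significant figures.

t_s ≈ 15.2 s

t_s ≈ 4τ = 15.2 s.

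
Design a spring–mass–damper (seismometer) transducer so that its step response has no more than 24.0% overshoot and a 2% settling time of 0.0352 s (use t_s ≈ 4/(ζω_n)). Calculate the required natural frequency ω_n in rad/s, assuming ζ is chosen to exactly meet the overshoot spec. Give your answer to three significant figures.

ω_n ≈ 275 rad/s

ζ = −ln(OS)/√(π² + (ln OS)²). With OS = 0.240, ln OS = −1.427 and ζ = 1.427/3.451 = 0.414.
Then ω_n = 4/(ζ t_s) = 4/(0.414 × 0.0352) = 275 rad/s.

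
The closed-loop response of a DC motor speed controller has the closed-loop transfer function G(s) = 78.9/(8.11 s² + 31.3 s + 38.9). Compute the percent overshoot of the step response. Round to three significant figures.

Dividing through by 8.11: denominator becomes s² + 3.859 s + 4.797.
So ω_n = √4.797 = 2.19 rad/s and ζ = 3.859/(2·2.19) = 0.881.
%OS = 100·exp(−πζ/√(1−ζ²)) = 0.287%.

%OS ≈ 0.287%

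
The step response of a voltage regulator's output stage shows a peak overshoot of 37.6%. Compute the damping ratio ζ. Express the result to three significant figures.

ζ ≈ 0.297

ζ = −ln(OS)/√(π² + (ln OS)²). With OS = 0.376, ln OS = −0.9782 and ζ = 0.9782/3.290 = 0.297.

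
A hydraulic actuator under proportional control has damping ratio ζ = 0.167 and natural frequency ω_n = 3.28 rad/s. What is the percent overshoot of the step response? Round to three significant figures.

%OS ≈ 58.7%

For an underdamped second-order system, %OS = 100·exp(−πζ/√(1−ζ²)).
πζ/√(1−ζ²) = π·0.167/√(1−0.0279) = 0.5321, so %OS = 100·e^(−0.5321) = 58.7%.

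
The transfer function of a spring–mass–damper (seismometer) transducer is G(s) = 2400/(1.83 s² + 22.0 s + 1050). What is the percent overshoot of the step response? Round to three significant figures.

Dividing through by 1.83: denominator becomes s² + 12.02 s + 573.8.
So ω_n = √573.8 = 24.0 rad/s and ζ = 12.02/(2·24.0) = 0.251.
%OS = 100 e^{−πζ/√(1−ζ²)} with ζ = 0.251 gives 44.3%.

%OS ≈ 44.3%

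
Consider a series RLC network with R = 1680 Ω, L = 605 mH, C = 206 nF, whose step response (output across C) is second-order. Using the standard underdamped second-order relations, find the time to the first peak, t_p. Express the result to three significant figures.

t_p ≈ 0.00127 s

For a series RLC circuit (capacitor voltage as output), ω_n = 1/√(LC) = 1/√(605 mH · 206 nF) = 2830 rad/s.
ζ = (R/2)·√(C/L) = (1680/2)·√(206 nF/605 mH) = 0.490.
The damped frequency ω_d = ω_n√(1−ζ²) = 2470 rad/s. t_p = π/ω_d = 0.00127 s.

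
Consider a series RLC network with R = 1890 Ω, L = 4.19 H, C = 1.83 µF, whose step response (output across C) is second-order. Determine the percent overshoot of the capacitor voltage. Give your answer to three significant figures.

For a series RLC circuit (capacitor voltage as output), ω_n = 1/√(LC) = 1/√(4.19 H · 1.83 µF) = 361 rad/s.
ζ = (R/2)·√(C/L) = (1890/2)·√(1.83 µF/4.19 H) = 0.625.
%OS = 100 e^{−πζ/√(1−ζ²)} with ζ = 0.625 gives 8.11%.

%OS ≈ 8.11%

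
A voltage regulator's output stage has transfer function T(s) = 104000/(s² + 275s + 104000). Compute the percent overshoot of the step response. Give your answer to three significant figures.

Matching coefficients with s² + 2ζω_n s + ω_n² gives ω_n² = 104000 ⇒ ω_n = 322 rad/s, and ζ = 275/(2ω_n) = 0.426.
%OS = 100·exp(−πζ/√(1−ζ²)) = 22.7%.

%OS ≈ 22.7%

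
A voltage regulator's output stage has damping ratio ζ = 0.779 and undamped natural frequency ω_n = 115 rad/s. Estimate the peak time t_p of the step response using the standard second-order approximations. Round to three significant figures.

The damped frequency is ω_d = ω_n√(1−ζ²) = 115·√(1−0.607) = 72.1 rad/s.
Peak time t_p = π/ω_d = π/72.1 = 0.0436 s.

t_p ≈ 0.0436 s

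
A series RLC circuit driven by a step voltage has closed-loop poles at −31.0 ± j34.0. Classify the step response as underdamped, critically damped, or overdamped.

underdamped

Since the poles form a complex-conjugate pair with nonzero imaginary part, the response is underdamped.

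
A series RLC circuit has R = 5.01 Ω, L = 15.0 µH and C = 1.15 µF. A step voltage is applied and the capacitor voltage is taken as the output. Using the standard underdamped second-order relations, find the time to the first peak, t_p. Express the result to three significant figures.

For a series RLC circuit (capacitor voltage as output), ω_n = 1/√(LC) = 1/√(15.0 µH · 1.15 µF) = 241000 rad/s.
ζ = (R/2)·√(C/L) = (5.01/2)·√(1.15 µF/15.0 µH) = 0.694.
ω_d = 241000·√(1 − 0.694²) = 173000 rad/s. t_p = π/ω_d = 0.0000181 s.

t_p ≈ 0.0000181 s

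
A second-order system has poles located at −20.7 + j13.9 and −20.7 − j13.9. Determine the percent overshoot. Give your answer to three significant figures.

%OS ≈ 0.929%

With σ = 20.7, ω_d = 13.9: ω_n = √(σ²+ω_d²) = 24.9 rad/s, ζ = σ/ω_n = 0.830.
Overshoot: exp(−π·0.830/√(1−0.830²)) = 0.00929, i.e. 0.929%.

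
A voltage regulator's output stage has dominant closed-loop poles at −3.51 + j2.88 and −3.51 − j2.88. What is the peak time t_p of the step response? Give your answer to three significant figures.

t_p ≈ 1.09 s

t_p = π/ω_d with ω_d = 2.88 (the imaginary part), so t_p = 1.09 s.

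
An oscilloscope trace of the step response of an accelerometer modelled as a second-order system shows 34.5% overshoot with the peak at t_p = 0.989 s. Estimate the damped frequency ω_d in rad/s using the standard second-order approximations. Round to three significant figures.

t_p = π/ω_d, so ω_d = π/0.989 = 3.18 rad/s.

ω_d ≈ 3.18 rad/s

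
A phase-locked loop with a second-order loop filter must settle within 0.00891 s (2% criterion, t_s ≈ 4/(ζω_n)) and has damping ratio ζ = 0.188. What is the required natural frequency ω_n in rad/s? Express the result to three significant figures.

Rearranging t_s ≈ 4/(ζω_n) gives ω_n = 4/(ζ·t_s) = 4/(0.188 × 0.00891) = 2390 rad/s.

ω_n ≈ 2390 rad/s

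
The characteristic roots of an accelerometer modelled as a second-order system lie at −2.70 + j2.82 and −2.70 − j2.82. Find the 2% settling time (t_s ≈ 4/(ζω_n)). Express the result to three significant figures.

t_s ≈ 1.48 s

For poles at −σ ± jω_d, ζω_n = σ = 2.70, so t_s ≈ 4/σ = 1.48 s.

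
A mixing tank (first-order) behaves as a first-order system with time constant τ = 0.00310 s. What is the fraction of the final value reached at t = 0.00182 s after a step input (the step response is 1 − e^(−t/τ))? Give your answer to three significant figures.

y(t)/y_∞ = 1 − e^(−t/τ) = 1 − e^(−0.00182/0.00310) = 1 − e^(−0.587) = 0.444.

y/y_∞ ≈ 0.444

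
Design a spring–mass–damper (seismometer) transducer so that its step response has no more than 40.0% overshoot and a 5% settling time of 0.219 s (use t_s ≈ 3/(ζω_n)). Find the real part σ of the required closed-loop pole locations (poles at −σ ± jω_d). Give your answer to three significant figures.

The settling-time spec alone fixes σ = ζω_n = 3/t_s = 3/0.219 = 13.7.
(Overshoot then fixes ζ = 0.280 and hence ω_d = σ·√(1−ζ²)/ζ = 47.0 rad/s.)

σ ≈ 13.7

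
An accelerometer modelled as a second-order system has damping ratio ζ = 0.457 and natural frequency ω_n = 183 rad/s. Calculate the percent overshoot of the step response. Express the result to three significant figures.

%OS ≈ 19.9%

For an underdamped second-order system, %OS = 100·exp(−πζ/√(1−ζ²)).
πζ/√(1−ζ²) = π·0.457/√(1−0.209) = 1.614, so %OS = 100·e^(−1.614) = 19.9%.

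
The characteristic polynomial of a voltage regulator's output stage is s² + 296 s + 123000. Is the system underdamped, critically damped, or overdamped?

a² − 4b = 296² − 4·123000 < 0 (complex roots); the system is underdamped.

underdamped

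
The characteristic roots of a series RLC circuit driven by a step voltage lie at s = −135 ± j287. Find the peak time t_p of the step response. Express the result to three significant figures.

t_p ≈ 0.0109 s

t_p = π/ω_d with ω_d = 287 (the imaginary part), so t_p = 0.0109 s.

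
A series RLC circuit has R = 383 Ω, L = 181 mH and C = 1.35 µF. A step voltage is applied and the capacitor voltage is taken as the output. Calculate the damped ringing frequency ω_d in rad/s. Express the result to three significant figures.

ω_d ≈ 1720 rad/s

For a series RLC circuit (capacitor voltage as output), ω_n = 1/√(LC) = 1/√(181 mH · 1.35 µF) = 2020 rad/s.
ζ = (R/2)·√(C/L) = (383/2)·√(1.35 µF/181 mH) = 0.523.
The damped frequency ω_d = ω_n√(1−ζ²) = 1720 rad/s.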